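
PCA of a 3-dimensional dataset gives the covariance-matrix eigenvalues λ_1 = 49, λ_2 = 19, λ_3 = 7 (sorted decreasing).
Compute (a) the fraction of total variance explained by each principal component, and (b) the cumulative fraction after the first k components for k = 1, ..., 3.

Step 1 — total variance = trace(Sigma) = Σ λ_i = 49 + 19 + 7 = 75.

Step 2 — fraction explained by component i = λ_i / Σ λ:
  PC1: 49/75 = 0.6533
  PC2: 19/75 = 0.2533
  PC3: 7/75 = 0.0933

Step 3 — cumulative fraction after k components = (λ_1 + ... + λ_k) / Σ λ:
  k = 1: 49/75 = 0.6533
  k = 2: (49 + 19)/75 = 68/75 = 0.9067
  k = 3: (49 + 19 + 7)/75 = 75/75 = 1

Summary (fraction, with percent):

explained: PC1 0.6533 (65.33%), PC2 0.2533 (25.33%), PC3 0.0933 (9.33%);  cumulative: 0.6533, 0.9067, 1


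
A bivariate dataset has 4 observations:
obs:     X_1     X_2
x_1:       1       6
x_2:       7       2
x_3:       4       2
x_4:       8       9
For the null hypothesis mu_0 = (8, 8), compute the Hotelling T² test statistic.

Step 1 — sample mean vector:
  mean(X_1) = (1 + 7 + 4 + 8) / 4 = 20/4 = 5
  mean(X_2) = (6 + 2 + 2 + 9) / 4 = 19/4 = 4.75
  x̄ = (5, 4.75),  deviation x̄ - mu_0 = (5, 4.75) - (8, 8) = (-3, -3.25).

Step 2 — sample covariance matrix, S[i,j] = (1/(n-1)) · Σ_k (x_{k,i} - mean_i) · (x_{k,j} - mean_j), divisor n-1 = 3:
  S[X_1,X_1] = ((-4)·(-4) + (2)·(2) + (-1)·(-1) + (3)·(3)) / 3 = 30/3 = 10
  S[X_1,X_2] = ((-4)·(1.25) + (2)·(-2.75) + (-1)·(-2.75) + (3)·(4.25)) / 3 = 5/3 = 1.6667
  S[X_2,X_2] = ((1.25)·(1.25) + (-2.75)·(-2.75) + (-2.75)·(-2.75) + (4.25)·(4.25)) / 3 = 34.75/3 = 11.5833
  S = [[10, 1.6667],
 [1.6667, 11.5833]].

Step 3 — invert S. det(S) = 10·11.5833 - (1.6667)² = 113.0556.
  S^{-1} = (1/det) · [[d, -b], [-b, a]] = [[0.1025, -0.0147],
 [-0.0147, 0.0885]].

Step 4 — quadratic form (x̄ - mu_0)^T · S^{-1} · (x̄ - mu_0):
  S^{-1} · (x̄ - mu_0) = (-0.2595, -0.2432),
  (x̄ - mu_0)^T · [...] = (-3)·(-0.2595) + (-3.25)·(-0.2432) = 1.5689.

Step 5 — scale by n: T² = 4 · 1.5689 = 6.2757.

T² ≈ 6.2757


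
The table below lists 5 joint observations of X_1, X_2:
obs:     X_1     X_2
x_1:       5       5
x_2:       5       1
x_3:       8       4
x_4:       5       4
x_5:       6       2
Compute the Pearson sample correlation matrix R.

Step 1 — column means:
  mean(X_1) = (5 + 5 + 8 + 5 + 6) / 5 = 29/5 = 5.8
  mean(X_2) = (5 + 1 + 4 + 4 + 2) / 5 = 16/5 = 3.2

Step 2 — sample variances and covariances s[i,j] = (1/(n-1)) · Σ_k (x_{k,i} - mean_i) · (x_{k,j} - mean_j), with n-1 = 4:
  s[X_1,X_1] = ((-0.8)·(-0.8) + (-0.8)·(-0.8) + (2.2)·(2.2) + (-0.8)·(-0.8) + (0.2)·(0.2)) / 4 = 6.8/4 = 1.7
  s[X_1,X_2] = ((-0.8)·(1.8) + (-0.8)·(-2.2) + (2.2)·(0.8) + (-0.8)·(0.8) + (0.2)·(-1.2)) / 4 = 1.2/4 = 0.3
  s[X_2,X_2] = ((1.8)·(1.8) + (-2.2)·(-2.2) + (0.8)·(0.8) + (0.8)·(0.8) + (-1.2)·(-1.2)) / 4 = 10.8/4 = 2.7
  Sample standard deviations s_i = √(s[i,i]):
  s(X_1) = √(1.7) = 1.3038
  s(X_2) = √(2.7) = 1.6432

Step 3 — r_{ij} = s_{ij} / (s_i · s_j):
  r[X_1,X_1] = 1 (diagonal).
  r[X_1,X_2] = 0.3 / (1.3038 · 1.6432) = 0.3 / 2.1424 = 0.14
  r[X_2,X_2] = 1 (diagonal).

R is symmetric with unit diagonal. Assembling:

R = [[1, 0.14],
 [0.14, 1]]


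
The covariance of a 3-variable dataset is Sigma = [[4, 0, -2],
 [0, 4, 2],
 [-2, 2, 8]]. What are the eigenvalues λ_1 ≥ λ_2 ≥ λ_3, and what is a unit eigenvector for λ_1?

Step 1 — characteristic polynomial p(λ) = det(λI - Sigma) = λ³ - tr·λ² + c_1·λ - det, where tr = trace, c_1 = sum of the principal 2×2 minors, det = det(Sigma):
  tr = 4 + 4 + 8 = 16,
  c_1 = (4·4 - (0)²) + (4·8 - (-2)²) + (4·8 - (2)²) = 16 + 28 + 28 = 72,
  det = 4·(4·8 - (2)²) - (0)·((0)·8 - (2)·(-2)) + (-2)·((0)·(2) - 4·(-2)) = 4·(28) - (0)·(4) + (-2)·(8) = 96.
  So p(λ) = λ³ - 16λ² + 72λ - 96.
Step 2 — look for an integer root (rational root theorem: any rational root is an integer divisor of 96). Testing λ = 4:
  p(4) = 64 - 256 + 288 - 96 = 0  ✓
  Dividing out (λ - 4): p(λ) = (λ - 4)(λ² - 12λ + 24).
Step 3 — remaining eigenvalues from the quadratic λ² - 12λ + 24 = 0:
  Δ = 12² - 4·24 = 144 - 96 = 48,  λ = (12 ± √48)/2 = (12 ± 6.9282)/2 ≈ 9.4641 or 2.5359.
  Sorted: λ_1 = 9.4641,  λ_2 = 4,  λ_3 = 2.5359  (check: sum = 16 = tr ✓).

Step 4 — unit eigenvector for λ_1 ≈ 9.4641: v spans the null space of (Sigma - λ_1 I), whose rows are
  r_1 = (-5.4641, 0, -2),  r_2 = (0, -5.4641, 2),  r_3 = (-2, 2, -1.4641).
  v is orthogonal to every row, so take v ∝ r_1 × r_2 = ((0)·(2) - (-2)·(-5.4641), (-2)·(0) - (-5.4641)·(2), (-5.4641)·(-5.4641) - (0)·(0)) ≈ (-10.9282, 10.9282, 29.8564).
  Rescale (multiply by -1 so the first nonzero entry is positive): u = (10.9282, -10.9282, -29.8564).
  ||u|| = √((10.9282)² + (-10.9282)² + (-29.8564)²) = √(1130.2563) ≈ 33.6193,  v_1 = u/||u|| ≈ (0.3251, -0.3251, -0.8881) (||v_1|| = 1).

λ_1 = 9.4641,  λ_2 = 4,  λ_3 = 2.5359;  v_1 ≈ (0.3251, -0.3251, -0.8881)


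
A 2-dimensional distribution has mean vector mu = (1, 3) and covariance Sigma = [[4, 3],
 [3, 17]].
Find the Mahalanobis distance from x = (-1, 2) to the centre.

Step 1 — centre the observation: (x - mu) = (-2, -1).

Step 2 — invert Sigma. det(Sigma) = 4·17 - (3)² = 59.
  Sigma^{-1} = (1/det) · [[d, -b], [-b, a]] = [[0.2881, -0.0508],
 [-0.0508, 0.0678]].

Step 3 — form the quadratic (x - mu)^T · Sigma^{-1} · (x - mu):
  Sigma^{-1} · (x - mu) = (-0.5254, 0.0339).
  (x - mu)^T · [Sigma^{-1} · (x - mu)] = (-2)·(-0.5254) + (-1)·(0.0339) = 1.0169.

Step 4 — take square root: d = √(1.0169) ≈ 1.0084.

d(x, mu) = √(1.0169) ≈ 1.0084


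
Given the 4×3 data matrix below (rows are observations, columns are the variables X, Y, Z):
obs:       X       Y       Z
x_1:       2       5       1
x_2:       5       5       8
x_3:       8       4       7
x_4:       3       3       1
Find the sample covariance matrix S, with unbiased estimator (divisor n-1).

Step 1 — column means:
  mean(X) = (2 + 5 + 8 + 3) / 4 = 18/4 = 4.5
  mean(Y) = (5 + 5 + 4 + 3) / 4 = 17/4 = 4.25
  mean(Z) = (1 + 8 + 7 + 1) / 4 = 17/4 = 4.25

Step 2 — sample covariance S[i,j] = (1/(n-1)) · Σ_k (x_{k,i} - mean_i) · (x_{k,j} - mean_j), with n-1 = 3.
  S[X,X] = ((-2.5)·(-2.5) + (0.5)·(0.5) + (3.5)·(3.5) + (-1.5)·(-1.5)) / 3 = 21/3 = 7
  S[X,Y] = ((-2.5)·(0.75) + (0.5)·(0.75) + (3.5)·(-0.25) + (-1.5)·(-1.25)) / 3 = -0.5/3 = -0.1667
  S[X,Z] = ((-2.5)·(-3.25) + (0.5)·(3.75) + (3.5)·(2.75) + (-1.5)·(-3.25)) / 3 = 24.5/3 = 8.1667
  S[Y,Y] = ((0.75)·(0.75) + (0.75)·(0.75) + (-0.25)·(-0.25) + (-1.25)·(-1.25)) / 3 = 2.75/3 = 0.9167
  S[Y,Z] = ((0.75)·(-3.25) + (0.75)·(3.75) + (-0.25)·(2.75) + (-1.25)·(-3.25)) / 3 = 3.75/3 = 1.25
  S[Z,Z] = ((-3.25)·(-3.25) + (3.75)·(3.75) + (2.75)·(2.75) + (-3.25)·(-3.25)) / 3 = 42.75/3 = 14.25

S is symmetric (S[j,i] = S[i,j]). Assembling:

S = [[7, -0.1667, 8.1667],
 [-0.1667, 0.9167, 1.25],
 [8.1667, 1.25, 14.25]]


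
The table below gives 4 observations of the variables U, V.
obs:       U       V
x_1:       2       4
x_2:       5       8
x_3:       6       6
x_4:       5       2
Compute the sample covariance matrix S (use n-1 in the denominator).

Step 1 — column means:
  mean(U) = (2 + 5 + 6 + 5) / 4 = 18/4 = 4.5
  mean(V) = (4 + 8 + 6 + 2) / 4 = 20/4 = 5

Step 2 — sample covariance S[i,j] = (1/(n-1)) · Σ_k (x_{k,i} - mean_i) · (x_{k,j} - mean_j), with n-1 = 3.
  S[U,U] = ((-2.5)·(-2.5) + (0.5)·(0.5) + (1.5)·(1.5) + (0.5)·(0.5)) / 3 = 9/3 = 3
  S[U,V] = ((-2.5)·(-1) + (0.5)·(3) + (1.5)·(1) + (0.5)·(-3)) / 3 = 4/3 = 1.3333
  S[V,V] = ((-1)·(-1) + (3)·(3) + (1)·(1) + (-3)·(-3)) / 3 = 20/3 = 6.6667

S is symmetric (S[j,i] = S[i,j]). Assembling:

S = [[3, 1.3333],
 [1.3333, 6.6667]]


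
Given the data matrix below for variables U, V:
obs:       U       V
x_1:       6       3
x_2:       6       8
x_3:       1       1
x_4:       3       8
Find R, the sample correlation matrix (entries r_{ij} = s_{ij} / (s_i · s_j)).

Step 1 — column means:
  mean(U) = (6 + 6 + 1 + 3) / 4 = 16/4 = 4
  mean(V) = (3 + 8 + 1 + 8) / 4 = 20/4 = 5

Step 2 — sample variances and covariances s[i,j] = (1/(n-1)) · Σ_k (x_{k,i} - mean_i) · (x_{k,j} - mean_j), with n-1 = 3:
  s[U,U] = ((2)·(2) + (2)·(2) + (-3)·(-3) + (-1)·(-1)) / 3 = 18/3 = 6
  s[U,V] = ((2)·(-2) + (2)·(3) + (-3)·(-4) + (-1)·(3)) / 3 = 11/3 = 3.6667
  s[V,V] = ((-2)·(-2) + (3)·(3) + (-4)·(-4) + (3)·(3)) / 3 = 38/3 = 12.6667
  Sample standard deviations s_i = √(s[i,i]):
  s(U) = √(6) = 2.4495
  s(V) = √(12.6667) = 3.559

Step 3 — r_{ij} = s_{ij} / (s_i · s_j):
  r[U,U] = 1 (diagonal).
  r[U,V] = 3.6667 / (2.4495 · 3.559) = 3.6667 / 8.7178 = 0.4206
  r[V,V] = 1 (diagonal).

R is symmetric with unit diagonal. Assembling:

R = [[1, 0.4206],
 [0.4206, 1]]


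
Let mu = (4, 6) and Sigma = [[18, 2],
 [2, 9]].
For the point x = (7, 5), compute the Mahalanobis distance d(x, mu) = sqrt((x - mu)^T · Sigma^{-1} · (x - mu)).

Step 1 — centre the observation: (x - mu) = (3, -1).

Step 2 — invert Sigma. det(Sigma) = 18·9 - (2)² = 158.
  Sigma^{-1} = (1/det) · [[d, -b], [-b, a]] = [[0.057, -0.0127],
 [-0.0127, 0.1139]].

Step 3 — form the quadratic (x - mu)^T · Sigma^{-1} · (x - mu):
  Sigma^{-1} · (x - mu) = (0.1835, -0.1519).
  (x - mu)^T · [Sigma^{-1} · (x - mu)] = (3)·(0.1835) + (-1)·(-0.1519) = 0.7025.

Step 4 — take square root: d = √(0.7025) ≈ 0.8382.

d(x, mu) = √(0.7025) ≈ 0.8382


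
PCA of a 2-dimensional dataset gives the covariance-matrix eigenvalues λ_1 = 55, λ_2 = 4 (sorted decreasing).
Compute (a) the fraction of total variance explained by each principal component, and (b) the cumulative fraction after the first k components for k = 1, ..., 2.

Step 1 — total variance = trace(Sigma) = Σ λ_i = 55 + 4 = 59.

Step 2 — fraction explained by component i = λ_i / Σ λ:
  PC1: 55/59 = 0.9322
  PC2: 4/59 = 0.0678

Step 3 — cumulative fraction after k components = (λ_1 + ... + λ_k) / Σ λ:
  k = 1: 55/59 = 0.9322
  k = 2: (55 + 4)/59 = 59/59 = 1

Summary (fraction, with percent):

explained: PC1 0.9322 (93.22%), PC2 0.0678 (6.78%);  cumulative: 0.9322, 1


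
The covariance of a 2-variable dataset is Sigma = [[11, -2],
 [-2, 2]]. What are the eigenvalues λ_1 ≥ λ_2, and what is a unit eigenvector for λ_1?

Step 1 — characteristic polynomial of 2×2 Sigma:
  det(Sigma - λI) = λ² - trace · λ + det = 0.
  trace = 11 + 2 = 13, det = 11·2 - (-2)² = 18.
Step 2 — discriminant:
  Δ = trace² - 4·det = 169 - 72 = 97.
Step 3 — eigenvalues:
  λ = (trace ± √Δ)/2 = (13 ± 9.8489)/2,
  λ_1 = 11.4244,  λ_2 = 1.5756.

Step 4 — unit eigenvector for λ_1: solve (Sigma - λ_1 I)v = 0. First row:
  (11 - 11.4244)·v_x + (-2)·v_y = 0, i.e. (-0.4244)·v_x + (-2)·v_y = 0,
  so v ∝ (b, λ_1 - a) = (-2, 0.4244); multiply by -1 so the first entry is positive: u = (2, -0.4244).
  ||u|| = √((2)² + (-0.4244)²) = √(4.1801) ≈ 2.0445,
  v_1 = u/||u|| ≈ (0.9782, -0.2076) (||v_1|| = 1).

λ_1 = 11.4244,  λ_2 = 1.5756;  v_1 ≈ (0.9782, -0.2076)


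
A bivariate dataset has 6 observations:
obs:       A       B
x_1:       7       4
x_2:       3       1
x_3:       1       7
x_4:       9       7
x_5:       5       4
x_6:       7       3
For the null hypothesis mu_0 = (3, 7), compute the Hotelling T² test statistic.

Step 1 — sample mean vector:
  mean(A) = (7 + 3 + 1 + 9 + 5 + 7) / 6 = 32/6 = 5.3333
  mean(B) = (4 + 1 + 7 + 7 + 4 + 3) / 6 = 26/6 = 4.3333
  x̄ = (5.3333, 4.3333),  deviation x̄ - mu_0 = (5.3333, 4.3333) - (3, 7) = (2.3333, -2.6667).

Step 2 — sample covariance matrix, S[i,j] = (1/(n-1)) · Σ_k (x_{k,i} - mean_i) · (x_{k,j} - mean_j), divisor n-1 = 5:
  S[A,A] = ((1.6667)·(1.6667) + (-2.3333)·(-2.3333) + (-4.3333)·(-4.3333) + (3.6667)·(3.6667) + (-0.3333)·(-0.3333) + (1.6667)·(1.6667)) / 5 = 43.3333/5 = 8.6667
  S[A,B] = ((1.6667)·(-0.3333) + (-2.3333)·(-3.3333) + (-4.3333)·(2.6667) + (3.6667)·(2.6667) + (-0.3333)·(-0.3333) + (1.6667)·(-1.3333)) / 5 = 3.3333/5 = 0.6667
  S[B,B] = ((-0.3333)·(-0.3333) + (-3.3333)·(-3.3333) + (2.6667)·(2.6667) + (2.6667)·(2.6667) + (-0.3333)·(-0.3333) + (-1.3333)·(-1.3333)) / 5 = 27.3333/5 = 5.4667
  S = [[8.6667, 0.6667],
 [0.6667, 5.4667]].

Step 3 — invert S. det(S) = 8.6667·5.4667 - (0.6667)² = 46.9333.
  S^{-1} = (1/det) · [[d, -b], [-b, a]] = [[0.1165, -0.0142],
 [-0.0142, 0.1847]].

Step 4 — quadratic form (x̄ - mu_0)^T · S^{-1} · (x̄ - mu_0):
  S^{-1} · (x̄ - mu_0) = (0.3097, -0.5256),
  (x̄ - mu_0)^T · [...] = (2.3333)·(0.3097) + (-2.6667)·(-0.5256) = 2.1241.

Step 5 — scale by n: T² = 6 · 2.1241 = 12.7443.

T² ≈ 12.7443


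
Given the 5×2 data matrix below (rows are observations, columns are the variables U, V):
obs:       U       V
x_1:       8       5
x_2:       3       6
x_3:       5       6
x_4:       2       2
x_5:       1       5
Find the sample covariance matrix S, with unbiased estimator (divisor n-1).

Step 1 — column means:
  mean(U) = (8 + 3 + 5 + 2 + 1) / 5 = 19/5 = 3.8
  mean(V) = (5 + 6 + 6 + 2 + 5) / 5 = 24/5 = 4.8

Step 2 — sample covariance S[i,j] = (1/(n-1)) · Σ_k (x_{k,i} - mean_i) · (x_{k,j} - mean_j), with n-1 = 4.
  S[U,U] = ((4.2)·(4.2) + (-0.8)·(-0.8) + (1.2)·(1.2) + (-1.8)·(-1.8) + (-2.8)·(-2.8)) / 4 = 30.8/4 = 7.7
  S[U,V] = ((4.2)·(0.2) + (-0.8)·(1.2) + (1.2)·(1.2) + (-1.8)·(-2.8) + (-2.8)·(0.2)) / 4 = 5.8/4 = 1.45
  S[V,V] = ((0.2)·(0.2) + (1.2)·(1.2) + (1.2)·(1.2) + (-2.8)·(-2.8) + (0.2)·(0.2)) / 4 = 10.8/4 = 2.7

S is symmetric (S[j,i] = S[i,j]). Assembling:

S = [[7.7, 1.45],
 [1.45, 2.7]]


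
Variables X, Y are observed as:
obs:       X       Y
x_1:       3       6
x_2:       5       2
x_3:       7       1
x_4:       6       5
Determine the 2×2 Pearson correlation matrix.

Step 1 — column means:
  mean(X) = (3 + 5 + 7 + 6) / 4 = 21/4 = 5.25
  mean(Y) = (6 + 2 + 1 + 5) / 4 = 14/4 = 3.5

Step 2 — sample variances and covariances s[i,j] = (1/(n-1)) · Σ_k (x_{k,i} - mean_i) · (x_{k,j} - mean_j), with n-1 = 3:
  s[X,X] = ((-2.25)·(-2.25) + (-0.25)·(-0.25) + (1.75)·(1.75) + (0.75)·(0.75)) / 3 = 8.75/3 = 2.9167
  s[X,Y] = ((-2.25)·(2.5) + (-0.25)·(-1.5) + (1.75)·(-2.5) + (0.75)·(1.5)) / 3 = -8.5/3 = -2.8333
  s[Y,Y] = ((2.5)·(2.5) + (-1.5)·(-1.5) + (-2.5)·(-2.5) + (1.5)·(1.5)) / 3 = 17/3 = 5.6667
  Sample standard deviations s_i = √(s[i,i]):
  s(X) = √(2.9167) = 1.7078
  s(Y) = √(5.6667) = 2.3805

Step 3 — r_{ij} = s_{ij} / (s_i · s_j):
  r[X,X] = 1 (diagonal).
  r[X,Y] = -2.8333 / (1.7078 · 2.3805) = -2.8333 / 4.0654 = -0.6969
  r[Y,Y] = 1 (diagonal).

R is symmetric with unit diagonal. Assembling:

R = [[1, -0.6969],
 [-0.6969, 1]]


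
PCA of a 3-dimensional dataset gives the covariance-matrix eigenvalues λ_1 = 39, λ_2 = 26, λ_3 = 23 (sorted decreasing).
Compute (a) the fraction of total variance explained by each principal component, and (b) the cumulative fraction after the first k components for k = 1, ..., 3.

Step 1 — total variance = trace(Sigma) = Σ λ_i = 39 + 26 + 23 = 88.

Step 2 — fraction explained by component i = λ_i / Σ λ:
  PC1: 39/88 = 0.4432
  PC2: 26/88 = 0.2955
  PC3: 23/88 = 0.2614

Step 3 — cumulative fraction after k components = (λ_1 + ... + λ_k) / Σ λ:
  k = 1: 39/88 = 0.4432
  k = 2: (39 + 26)/88 = 65/88 = 0.7386
  k = 3: (39 + 26 + 23)/88 = 88/88 = 1

Summary (fraction, with percent):

explained: PC1 0.4432 (44.32%), PC2 0.2955 (29.55%), PC3 0.2614 (26.14%);  cumulative: 0.4432, 0.7386, 1


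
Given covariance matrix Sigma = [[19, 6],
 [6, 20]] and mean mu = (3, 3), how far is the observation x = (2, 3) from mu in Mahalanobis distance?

Step 1 — centre the observation: (x - mu) = (-1, 0).

Step 2 — invert Sigma. det(Sigma) = 19·20 - (6)² = 344.
  Sigma^{-1} = (1/det) · [[d, -b], [-b, a]] = [[0.0581, -0.0174],
 [-0.0174, 0.0552]].

Step 3 — form the quadratic (x - mu)^T · Sigma^{-1} · (x - mu):
  Sigma^{-1} · (x - mu) = (-0.0581, 0.0174).
  (x - mu)^T · [Sigma^{-1} · (x - mu)] = (-1)·(-0.0581) + (0)·(0.0174) = 0.0581.

Step 4 — take square root: d = √(0.0581) ≈ 0.2411.

d(x, mu) = √(0.0581) ≈ 0.2411


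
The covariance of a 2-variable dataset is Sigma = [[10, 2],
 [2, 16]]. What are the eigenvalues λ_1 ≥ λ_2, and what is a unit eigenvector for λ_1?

Step 1 — characteristic polynomial of 2×2 Sigma:
  det(Sigma - λI) = λ² - trace · λ + det = 0.
  trace = 10 + 16 = 26, det = 10·16 - (2)² = 156.
Step 2 — discriminant:
  Δ = trace² - 4·det = 676 - 624 = 52.
Step 3 — eigenvalues:
  λ = (trace ± √Δ)/2 = (26 ± 7.2111)/2,
  λ_1 = 16.6056,  λ_2 = 9.3944.

Step 4 — unit eigenvector for λ_1: solve (Sigma - λ_1 I)v = 0. First row:
  (10 - 16.6056)·v_x + (2)·v_y = 0, i.e. (-6.6056)·v_x + (2)·v_y = 0,
  so v ∝ (b, λ_1 - a) = (2, 6.6056) = u.
  ||u|| = √((2)² + (6.6056)²) = √(47.6333) ≈ 6.9017,
  v_1 = u/||u|| ≈ (0.2898, 0.9571) (||v_1|| = 1).

λ_1 = 16.6056,  λ_2 = 9.3944;  v_1 ≈ (0.2898, 0.9571)


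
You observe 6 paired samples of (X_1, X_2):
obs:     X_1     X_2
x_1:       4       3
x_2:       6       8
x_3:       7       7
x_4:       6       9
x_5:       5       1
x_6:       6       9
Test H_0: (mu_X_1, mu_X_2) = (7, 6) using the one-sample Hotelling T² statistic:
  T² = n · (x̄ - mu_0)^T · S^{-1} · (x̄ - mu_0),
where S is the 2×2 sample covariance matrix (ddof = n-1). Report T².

Step 1 — sample mean vector:
  mean(X_1) = (4 + 6 + 7 + 6 + 5 + 6) / 6 = 34/6 = 5.6667
  mean(X_2) = (3 + 8 + 7 + 9 + 1 + 9) / 6 = 37/6 = 6.1667
  x̄ = (5.6667, 6.1667),  deviation x̄ - mu_0 = (5.6667, 6.1667) - (7, 6) = (-1.3333, 0.1667).

Step 2 — sample covariance matrix, S[i,j] = (1/(n-1)) · Σ_k (x_{k,i} - mean_i) · (x_{k,j} - mean_j), divisor n-1 = 5:
  S[X_1,X_1] = ((-1.6667)·(-1.6667) + (0.3333)·(0.3333) + (1.3333)·(1.3333) + (0.3333)·(0.3333) + (-0.6667)·(-0.6667) + (0.3333)·(0.3333)) / 5 = 5.3333/5 = 1.0667
  S[X_1,X_2] = ((-1.6667)·(-3.1667) + (0.3333)·(1.8333) + (1.3333)·(0.8333) + (0.3333)·(2.8333) + (-0.6667)·(-5.1667) + (0.3333)·(2.8333)) / 5 = 12.3333/5 = 2.4667
  S[X_2,X_2] = ((-3.1667)·(-3.1667) + (1.8333)·(1.8333) + (0.8333)·(0.8333) + (2.8333)·(2.8333) + (-5.1667)·(-5.1667) + (2.8333)·(2.8333)) / 5 = 56.8333/5 = 11.3667
  S = [[1.0667, 2.4667],
 [2.4667, 11.3667]].

Step 3 — invert S. det(S) = 1.0667·11.3667 - (2.4667)² = 6.04.
  S^{-1} = (1/det) · [[d, -b], [-b, a]] = [[1.8819, -0.4084],
 [-0.4084, 0.1766]].

Step 4 — quadratic form (x̄ - mu_0)^T · S^{-1} · (x̄ - mu_0):
  S^{-1} · (x̄ - mu_0) = (-2.5773, 0.574),
  (x̄ - mu_0)^T · [...] = (-1.3333)·(-2.5773) + (0.1667)·(0.574) = 3.532.

Step 5 — scale by n: T² = 6 · 3.532 = 21.1921.

T² ≈ 21.1921


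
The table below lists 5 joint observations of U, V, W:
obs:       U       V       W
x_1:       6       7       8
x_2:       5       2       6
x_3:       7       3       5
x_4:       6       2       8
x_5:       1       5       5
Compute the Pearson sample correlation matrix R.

Step 1 — column means:
  mean(U) = (6 + 5 + 7 + 6 + 1) / 5 = 25/5 = 5
  mean(V) = (7 + 2 + 3 + 2 + 5) / 5 = 19/5 = 3.8
  mean(W) = (8 + 6 + 5 + 8 + 5) / 5 = 32/5 = 6.4

Step 2 — sample variances and covariances s[i,j] = (1/(n-1)) · Σ_k (x_{k,i} - mean_i) · (x_{k,j} - mean_j), with n-1 = 4:
  s[U,U] = ((1)·(1) + (0)·(0) + (2)·(2) + (1)·(1) + (-4)·(-4)) / 4 = 22/4 = 5.5
  s[U,V] = ((1)·(3.2) + (0)·(-1.8) + (2)·(-0.8) + (1)·(-1.8) + (-4)·(1.2)) / 4 = -5/4 = -1.25
  s[U,W] = ((1)·(1.6) + (0)·(-0.4) + (2)·(-1.4) + (1)·(1.6) + (-4)·(-1.4)) / 4 = 6/4 = 1.5
  s[V,V] = ((3.2)·(3.2) + (-1.8)·(-1.8) + (-0.8)·(-0.8) + (-1.8)·(-1.8) + (1.2)·(1.2)) / 4 = 18.8/4 = 4.7
  s[V,W] = ((3.2)·(1.6) + (-1.8)·(-0.4) + (-0.8)·(-1.4) + (-1.8)·(1.6) + (1.2)·(-1.4)) / 4 = 2.4/4 = 0.6
  s[W,W] = ((1.6)·(1.6) + (-0.4)·(-0.4) + (-1.4)·(-1.4) + (1.6)·(1.6) + (-1.4)·(-1.4)) / 4 = 9.2/4 = 2.3
  Sample standard deviations s_i = √(s[i,i]):
  s(U) = √(5.5) = 2.3452
  s(V) = √(4.7) = 2.1679
  s(W) = √(2.3) = 1.5166

Step 3 — r_{ij} = s_{ij} / (s_i · s_j):
  r[U,U] = 1 (diagonal).
  r[U,V] = -1.25 / (2.3452 · 2.1679) = -1.25 / 5.0843 = -0.2459
  r[U,W] = 1.5 / (2.3452 · 1.5166) = 1.5 / 3.5567 = 0.4217
  r[V,V] = 1 (diagonal).
  r[V,W] = 0.6 / (2.1679 · 1.5166) = 0.6 / 3.2879 = 0.1825
  r[W,W] = 1 (diagonal).

R is symmetric with unit diagonal. Assembling:

R = [[1, -0.2459, 0.4217],
 [-0.2459, 1, 0.1825],
 [0.4217, 0.1825, 1]]


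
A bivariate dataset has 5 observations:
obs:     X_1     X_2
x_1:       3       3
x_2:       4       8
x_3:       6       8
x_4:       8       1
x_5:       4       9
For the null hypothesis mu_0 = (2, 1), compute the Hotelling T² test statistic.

Step 1 — sample mean vector:
  mean(X_1) = (3 + 4 + 6 + 8 + 4) / 5 = 25/5 = 5
  mean(X_2) = (3 + 8 + 8 + 1 + 9) / 5 = 29/5 = 5.8
  x̄ = (5, 5.8),  deviation x̄ - mu_0 = (5, 5.8) - (2, 1) = (3, 4.8).

Step 2 — sample covariance matrix, S[i,j] = (1/(n-1)) · Σ_k (x_{k,i} - mean_i) · (x_{k,j} - mean_j), divisor n-1 = 4:
  S[X_1,X_1] = ((-2)·(-2) + (-1)·(-1) + (1)·(1) + (3)·(3) + (-1)·(-1)) / 4 = 16/4 = 4
  S[X_1,X_2] = ((-2)·(-2.8) + (-1)·(2.2) + (1)·(2.2) + (3)·(-4.8) + (-1)·(3.2)) / 4 = -12/4 = -3
  S[X_2,X_2] = ((-2.8)·(-2.8) + (2.2)·(2.2) + (2.2)·(2.2) + (-4.8)·(-4.8) + (3.2)·(3.2)) / 4 = 50.8/4 = 12.7
  S = [[4, -3],
 [-3, 12.7]].

Step 3 — invert S. det(S) = 4·12.7 - (-3)² = 41.8.
  S^{-1} = (1/det) · [[d, -b], [-b, a]] = [[0.3038, 0.0718],
 [0.0718, 0.0957]].

Step 4 — quadratic form (x̄ - mu_0)^T · S^{-1} · (x̄ - mu_0):
  S^{-1} · (x̄ - mu_0) = (1.256, 0.6746),
  (x̄ - mu_0)^T · [...] = (3)·(1.256) + (4.8)·(0.6746) = 7.0062.

Step 5 — scale by n: T² = 5 · 7.0062 = 35.0311.

T² ≈ 35.0311


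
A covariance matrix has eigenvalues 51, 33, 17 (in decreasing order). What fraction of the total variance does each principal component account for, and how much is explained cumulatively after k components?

Step 1 — total variance = trace(Sigma) = Σ λ_i = 51 + 33 + 17 = 101.

Step 2 — fraction explained by component i = λ_i / Σ λ:
  PC1: 51/101 = 0.505
  PC2: 33/101 = 0.3267
  PC3: 17/101 = 0.1683

Step 3 — cumulative fraction after k components = (λ_1 + ... + λ_k) / Σ λ:
  k = 1: 51/101 = 0.505
  k = 2: (51 + 33)/101 = 84/101 = 0.8317
  k = 3: (51 + 33 + 17)/101 = 101/101 = 1

Summary (fraction, with percent):

explained: PC1 0.505 (50.5%), PC2 0.3267 (32.67%), PC3 0.1683 (16.83%);  cumulative: 0.505, 0.8317, 1


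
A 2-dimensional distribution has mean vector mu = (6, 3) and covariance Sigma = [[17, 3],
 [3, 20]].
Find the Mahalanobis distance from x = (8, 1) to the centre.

Step 1 — centre the observation: (x - mu) = (2, -2).

Step 2 — invert Sigma. det(Sigma) = 17·20 - (3)² = 331.
  Sigma^{-1} = (1/det) · [[d, -b], [-b, a]] = [[0.0604, -0.0091],
 [-0.0091, 0.0514]].

Step 3 — form the quadratic (x - mu)^T · Sigma^{-1} · (x - mu):
  Sigma^{-1} · (x - mu) = (0.139, -0.1208).
  (x - mu)^T · [Sigma^{-1} · (x - mu)] = (2)·(0.139) + (-2)·(-0.1208) = 0.5196.

Step 4 — take square root: d = √(0.5196) ≈ 0.7209.

d(x, mu) = √(0.5196) ≈ 0.7209


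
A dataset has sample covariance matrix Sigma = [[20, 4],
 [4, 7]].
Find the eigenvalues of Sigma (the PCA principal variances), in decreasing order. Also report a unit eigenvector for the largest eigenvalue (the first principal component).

Step 1 — characteristic polynomial of 2×2 Sigma:
  det(Sigma - λI) = λ² - trace · λ + det = 0.
  trace = 20 + 7 = 27, det = 20·7 - (4)² = 124.
Step 2 — discriminant:
  Δ = trace² - 4·det = 729 - 496 = 233.
Step 3 — eigenvalues:
  λ = (trace ± √Δ)/2 = (27 ± 15.2643)/2,
  λ_1 = 21.1322,  λ_2 = 5.8678.

Step 4 — unit eigenvector for λ_1: solve (Sigma - λ_1 I)v = 0. First row:
  (20 - 21.1322)·v_x + (4)·v_y = 0, i.e. (-1.1322)·v_x + (4)·v_y = 0,
  so v ∝ (b, λ_1 - a) = (4, 1.1322) = u.
  ||u|| = √((4)² + (1.1322)²) = √(17.2818) ≈ 4.1571,
  v_1 = u/||u|| ≈ (0.9622, 0.2723) (||v_1|| = 1).

λ_1 = 21.1322,  λ_2 = 5.8678;  v_1 ≈ (0.9622, 0.2723)


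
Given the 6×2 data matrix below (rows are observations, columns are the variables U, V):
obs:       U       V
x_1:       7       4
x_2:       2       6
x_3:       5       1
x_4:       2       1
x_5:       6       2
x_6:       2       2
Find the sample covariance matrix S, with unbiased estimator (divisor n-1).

Step 1 — column means:
  mean(U) = (7 + 2 + 5 + 2 + 6 + 2) / 6 = 24/6 = 4
  mean(V) = (4 + 6 + 1 + 1 + 2 + 2) / 6 = 16/6 = 2.6667

Step 2 — sample covariance S[i,j] = (1/(n-1)) · Σ_k (x_{k,i} - mean_i) · (x_{k,j} - mean_j), with n-1 = 5.
  S[U,U] = ((3)·(3) + (-2)·(-2) + (1)·(1) + (-2)·(-2) + (2)·(2) + (-2)·(-2)) / 5 = 26/5 = 5.2
  S[U,V] = ((3)·(1.3333) + (-2)·(3.3333) + (1)·(-1.6667) + (-2)·(-1.6667) + (2)·(-0.6667) + (-2)·(-0.6667)) / 5 = -1/5 = -0.2
  S[V,V] = ((1.3333)·(1.3333) + (3.3333)·(3.3333) + (-1.6667)·(-1.6667) + (-1.6667)·(-1.6667) + (-0.6667)·(-0.6667) + (-0.6667)·(-0.6667)) / 5 = 19.3333/5 = 3.8667

S is symmetric (S[j,i] = S[i,j]). Assembling:

S = [[5.2, -0.2],
 [-0.2, 3.8667]]


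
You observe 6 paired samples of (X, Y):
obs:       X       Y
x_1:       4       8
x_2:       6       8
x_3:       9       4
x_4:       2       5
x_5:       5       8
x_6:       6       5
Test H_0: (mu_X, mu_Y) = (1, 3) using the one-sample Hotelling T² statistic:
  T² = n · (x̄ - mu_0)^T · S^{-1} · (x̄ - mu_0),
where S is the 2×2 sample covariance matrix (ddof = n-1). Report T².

Step 1 — sample mean vector:
  mean(X) = (4 + 6 + 9 + 2 + 5 + 6) / 6 = 32/6 = 5.3333
  mean(Y) = (8 + 8 + 4 + 5 + 8 + 5) / 6 = 38/6 = 6.3333
  x̄ = (5.3333, 6.3333),  deviation x̄ - mu_0 = (5.3333, 6.3333) - (1, 3) = (4.3333, 3.3333).

Step 2 — sample covariance matrix, S[i,j] = (1/(n-1)) · Σ_k (x_{k,i} - mean_i) · (x_{k,j} - mean_j), divisor n-1 = 5:
  S[X,X] = ((-1.3333)·(-1.3333) + (0.6667)·(0.6667) + (3.6667)·(3.6667) + (-3.3333)·(-3.3333) + (-0.3333)·(-0.3333) + (0.6667)·(0.6667)) / 5 = 27.3333/5 = 5.4667
  S[X,Y] = ((-1.3333)·(1.6667) + (0.6667)·(1.6667) + (3.6667)·(-2.3333) + (-3.3333)·(-1.3333) + (-0.3333)·(1.6667) + (0.6667)·(-1.3333)) / 5 = -6.6667/5 = -1.3333
  S[Y,Y] = ((1.6667)·(1.6667) + (1.6667)·(1.6667) + (-2.3333)·(-2.3333) + (-1.3333)·(-1.3333) + (1.6667)·(1.6667) + (-1.3333)·(-1.3333)) / 5 = 17.3333/5 = 3.4667
  S = [[5.4667, -1.3333],
 [-1.3333, 3.4667]].

Step 3 — invert S. det(S) = 5.4667·3.4667 - (-1.3333)² = 17.1733.
  S^{-1} = (1/det) · [[d, -b], [-b, a]] = [[0.2019, 0.0776],
 [0.0776, 0.3183]].

Step 4 — quadratic form (x̄ - mu_0)^T · S^{-1} · (x̄ - mu_0):
  S^{-1} · (x̄ - mu_0) = (1.1335, 1.3975),
  (x̄ - mu_0)^T · [...] = (4.3333)·(1.1335) + (3.3333)·(1.3975) = 9.5704.

Step 5 — scale by n: T² = 6 · 9.5704 = 57.4224.

T² ≈ 57.4224


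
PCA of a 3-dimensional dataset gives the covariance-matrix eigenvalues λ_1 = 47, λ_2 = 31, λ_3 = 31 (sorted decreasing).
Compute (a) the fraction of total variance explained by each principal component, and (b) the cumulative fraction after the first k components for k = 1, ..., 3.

Step 1 — total variance = trace(Sigma) = Σ λ_i = 47 + 31 + 31 = 109.

Step 2 — fraction explained by component i = λ_i / Σ λ:
  PC1: 47/109 = 0.4312
  PC2: 31/109 = 0.2844
  PC3: 31/109 = 0.2844

Step 3 — cumulative fraction after k components = (λ_1 + ... + λ_k) / Σ λ:
  k = 1: 47/109 = 0.4312
  k = 2: (47 + 31)/109 = 78/109 = 0.7156
  k = 3: (47 + 31 + 31)/109 = 109/109 = 1

Summary (fraction, with percent):

explained: PC1 0.4312 (43.12%), PC2 0.2844 (28.44%), PC3 0.2844 (28.44%);  cumulative: 0.4312, 0.7156, 1


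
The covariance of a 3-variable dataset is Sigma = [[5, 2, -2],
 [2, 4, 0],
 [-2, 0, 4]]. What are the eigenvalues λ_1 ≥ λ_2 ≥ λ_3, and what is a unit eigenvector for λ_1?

Step 1 — characteristic polynomial p(λ) = det(λI - Sigma) = λ³ - tr·λ² + c_1·λ - det, where tr = trace, c_1 = sum of the principal 2×2 minors, det = det(Sigma):
  tr = 5 + 4 + 4 = 13,
  c_1 = (5·4 - (2)²) + (5·4 - (-2)²) + (4·4 - (0)²) = 16 + 16 + 16 = 48,
  det = 5·(4·4 - (0)²) - (2)·((2)·4 - (0)·(-2)) + (-2)·((2)·(0) - 4·(-2)) = 5·(16) - (2)·(8) + (-2)·(8) = 48.
  So p(λ) = λ³ - 13λ² + 48λ - 48.
Step 2 — look for an integer root (rational root theorem: any rational root is an integer divisor of 48). Testing λ = 4:
  p(4) = 64 - 208 + 192 - 48 = 0  ✓
  Dividing out (λ - 4): p(λ) = (λ - 4)(λ² - 9λ + 12).
Step 3 — remaining eigenvalues from the quadratic λ² - 9λ + 12 = 0:
  Δ = 9² - 4·12 = 81 - 48 = 33,  λ = (9 ± √33)/2 = (9 ± 5.7446)/2 ≈ 7.3723 or 1.6277.
  Sorted: λ_1 = 7.3723,  λ_2 = 4,  λ_3 = 1.6277  (check: sum = 13 = tr ✓).

Step 4 — unit eigenvector for λ_1 ≈ 7.3723: v spans the null space of (Sigma - λ_1 I), whose rows are
  r_1 = (-2.3723, 2, -2),  r_2 = (2, -3.3723, 0),  r_3 = (-2, 0, -3.3723).
  v is orthogonal to every row, so take v ∝ r_1 × r_2 = ((2)·(0) - (-2)·(-3.3723), (-2)·(2) - (-2.3723)·(0), (-2.3723)·(-3.3723) - (2)·(2)) ≈ (-6.7446, -4, 4).
  Rescale (multiply by -1 so the first nonzero entry is positive): u = (6.7446, 4, -4).
  ||u|| = √((6.7446)² + (4)² + (-4)²) = √(77.4891) ≈ 8.8028,  v_1 = u/||u|| ≈ (0.7662, 0.4544, -0.4544) (||v_1|| = 1).

λ_1 = 7.3723,  λ_2 = 4,  λ_3 = 1.6277;  v_1 ≈ (0.7662, 0.4544, -0.4544)


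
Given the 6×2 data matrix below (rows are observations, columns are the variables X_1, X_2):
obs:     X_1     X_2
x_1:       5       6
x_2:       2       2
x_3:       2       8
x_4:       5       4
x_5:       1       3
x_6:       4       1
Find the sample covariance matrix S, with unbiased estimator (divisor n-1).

Step 1 — column means:
  mean(X_1) = (5 + 2 + 2 + 5 + 1 + 4) / 6 = 19/6 = 3.1667
  mean(X_2) = (6 + 2 + 8 + 4 + 3 + 1) / 6 = 24/6 = 4

Step 2 — sample covariance S[i,j] = (1/(n-1)) · Σ_k (x_{k,i} - mean_i) · (x_{k,j} - mean_j), with n-1 = 5.
  S[X_1,X_1] = ((1.8333)·(1.8333) + (-1.1667)·(-1.1667) + (-1.1667)·(-1.1667) + (1.8333)·(1.8333) + (-2.1667)·(-2.1667) + (0.8333)·(0.8333)) / 5 = 14.8333/5 = 2.9667
  S[X_1,X_2] = ((1.8333)·(2) + (-1.1667)·(-2) + (-1.1667)·(4) + (1.8333)·(0) + (-2.1667)·(-1) + (0.8333)·(-3)) / 5 = 1/5 = 0.2
  S[X_2,X_2] = ((2)·(2) + (-2)·(-2) + (4)·(4) + (0)·(0) + (-1)·(-1) + (-3)·(-3)) / 5 = 34/5 = 6.8

S is symmetric (S[j,i] = S[i,j]). Assembling:

S = [[2.9667, 0.2],
 [0.2, 6.8]]


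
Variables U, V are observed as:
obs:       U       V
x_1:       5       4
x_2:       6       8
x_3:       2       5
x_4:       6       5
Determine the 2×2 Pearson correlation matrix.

Step 1 — column means:
  mean(U) = (5 + 6 + 2 + 6) / 4 = 19/4 = 4.75
  mean(V) = (4 + 8 + 5 + 5) / 4 = 22/4 = 5.5

Step 2 — sample variances and covariances s[i,j] = (1/(n-1)) · Σ_k (x_{k,i} - mean_i) · (x_{k,j} - mean_j), with n-1 = 3:
  s[U,U] = ((0.25)·(0.25) + (1.25)·(1.25) + (-2.75)·(-2.75) + (1.25)·(1.25)) / 3 = 10.75/3 = 3.5833
  s[U,V] = ((0.25)·(-1.5) + (1.25)·(2.5) + (-2.75)·(-0.5) + (1.25)·(-0.5)) / 3 = 3.5/3 = 1.1667
  s[V,V] = ((-1.5)·(-1.5) + (2.5)·(2.5) + (-0.5)·(-0.5) + (-0.5)·(-0.5)) / 3 = 9/3 = 3
  Sample standard deviations s_i = √(s[i,i]):
  s(U) = √(3.5833) = 1.893
  s(V) = √(3) = 1.7321

Step 3 — r_{ij} = s_{ij} / (s_i · s_j):
  r[U,U] = 1 (diagonal).
  r[U,V] = 1.1667 / (1.893 · 1.7321) = 1.1667 / 3.2787 = 0.3558
  r[V,V] = 1 (diagonal).

R is symmetric with unit diagonal. Assembling:

R = [[1, 0.3558],
 [0.3558, 1]]


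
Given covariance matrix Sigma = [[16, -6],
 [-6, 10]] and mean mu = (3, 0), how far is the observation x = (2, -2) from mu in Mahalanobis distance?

Step 1 — centre the observation: (x - mu) = (-1, -2).

Step 2 — invert Sigma. det(Sigma) = 16·10 - (-6)² = 124.
  Sigma^{-1} = (1/det) · [[d, -b], [-b, a]] = [[0.0806, 0.0484],
 [0.0484, 0.129]].

Step 3 — form the quadratic (x - mu)^T · Sigma^{-1} · (x - mu):
  Sigma^{-1} · (x - mu) = (-0.1774, -0.3065).
  (x - mu)^T · [Sigma^{-1} · (x - mu)] = (-1)·(-0.1774) + (-2)·(-0.3065) = 0.7903.

Step 4 — take square root: d = √(0.7903) ≈ 0.889.

d(x, mu) = √(0.7903) ≈ 0.889


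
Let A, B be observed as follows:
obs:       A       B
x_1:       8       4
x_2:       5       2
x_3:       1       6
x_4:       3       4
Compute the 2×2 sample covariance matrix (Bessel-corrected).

Step 1 — column means:
  mean(A) = (8 + 5 + 1 + 3) / 4 = 17/4 = 4.25
  mean(B) = (4 + 2 + 6 + 4) / 4 = 16/4 = 4

Step 2 — sample covariance S[i,j] = (1/(n-1)) · Σ_k (x_{k,i} - mean_i) · (x_{k,j} - mean_j), with n-1 = 3.
  S[A,A] = ((3.75)·(3.75) + (0.75)·(0.75) + (-3.25)·(-3.25) + (-1.25)·(-1.25)) / 3 = 26.75/3 = 8.9167
  S[A,B] = ((3.75)·(0) + (0.75)·(-2) + (-3.25)·(2) + (-1.25)·(0)) / 3 = -8/3 = -2.6667
  S[B,B] = ((0)·(0) + (-2)·(-2) + (2)·(2) + (0)·(0)) / 3 = 8/3 = 2.6667

S is symmetric (S[j,i] = S[i,j]). Assembling:

S = [[8.9167, -2.6667],
 [-2.6667, 2.6667]]


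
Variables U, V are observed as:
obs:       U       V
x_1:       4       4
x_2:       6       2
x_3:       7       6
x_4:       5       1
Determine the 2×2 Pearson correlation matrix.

Step 1 — column means:
  mean(U) = (4 + 6 + 7 + 5) / 4 = 22/4 = 5.5
  mean(V) = (4 + 2 + 6 + 1) / 4 = 13/4 = 3.25

Step 2 — sample variances and covariances s[i,j] = (1/(n-1)) · Σ_k (x_{k,i} - mean_i) · (x_{k,j} - mean_j), with n-1 = 3:
  s[U,U] = ((-1.5)·(-1.5) + (0.5)·(0.5) + (1.5)·(1.5) + (-0.5)·(-0.5)) / 3 = 5/3 = 1.6667
  s[U,V] = ((-1.5)·(0.75) + (0.5)·(-1.25) + (1.5)·(2.75) + (-0.5)·(-2.25)) / 3 = 3.5/3 = 1.1667
  s[V,V] = ((0.75)·(0.75) + (-1.25)·(-1.25) + (2.75)·(2.75) + (-2.25)·(-2.25)) / 3 = 14.75/3 = 4.9167
  Sample standard deviations s_i = √(s[i,i]):
  s(U) = √(1.6667) = 1.291
  s(V) = √(4.9167) = 2.2174

Step 3 — r_{ij} = s_{ij} / (s_i · s_j):
  r[U,U] = 1 (diagonal).
  r[U,V] = 1.1667 / (1.291 · 2.2174) = 1.1667 / 2.8626 = 0.4076
  r[V,V] = 1 (diagonal).

R is symmetric with unit diagonal. Assembling:

R = [[1, 0.4076],
 [0.4076, 1]]


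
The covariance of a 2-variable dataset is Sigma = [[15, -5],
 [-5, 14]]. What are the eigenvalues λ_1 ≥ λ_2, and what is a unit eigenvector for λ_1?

Step 1 — characteristic polynomial of 2×2 Sigma:
  det(Sigma - λI) = λ² - trace · λ + det = 0.
  trace = 15 + 14 = 29, det = 15·14 - (-5)² = 185.
Step 2 — discriminant:
  Δ = trace² - 4·det = 841 - 740 = 101.
Step 3 — eigenvalues:
  λ = (trace ± √Δ)/2 = (29 ± 10.0499)/2,
  λ_1 = 19.5249,  λ_2 = 9.4751.

Step 4 — unit eigenvector for λ_1: solve (Sigma - λ_1 I)v = 0. First row:
  (15 - 19.5249)·v_x + (-5)·v_y = 0, i.e. (-4.5249)·v_x + (-5)·v_y = 0,
  so v ∝ (b, λ_1 - a) = (-5, 4.5249); multiply by -1 so the first entry is positive: u = (5, -4.5249).
  ||u|| = √((5)² + (-4.5249)²) = √(45.4751) ≈ 6.7435,
  v_1 = u/||u|| ≈ (0.7415, -0.671) (||v_1|| = 1).

λ_1 = 19.5249,  λ_2 = 9.4751;  v_1 ≈ (0.7415, -0.671)


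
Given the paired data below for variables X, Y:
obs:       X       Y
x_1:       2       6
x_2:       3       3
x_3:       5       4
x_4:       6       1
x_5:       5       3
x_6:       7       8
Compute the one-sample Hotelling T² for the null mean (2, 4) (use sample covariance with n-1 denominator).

Step 1 — sample mean vector:
  mean(X) = (2 + 3 + 5 + 6 + 5 + 7) / 6 = 28/6 = 4.6667
  mean(Y) = (6 + 3 + 4 + 1 + 3 + 8) / 6 = 25/6 = 4.1667
  x̄ = (4.6667, 4.1667),  deviation x̄ - mu_0 = (4.6667, 4.1667) - (2, 4) = (2.6667, 0.1667).

Step 2 — sample covariance matrix, S[i,j] = (1/(n-1)) · Σ_k (x_{k,i} - mean_i) · (x_{k,j} - mean_j), divisor n-1 = 5:
  S[X,X] = ((-2.6667)·(-2.6667) + (-1.6667)·(-1.6667) + (0.3333)·(0.3333) + (1.3333)·(1.3333) + (0.3333)·(0.3333) + (2.3333)·(2.3333)) / 5 = 17.3333/5 = 3.4667
  S[X,Y] = ((-2.6667)·(1.8333) + (-1.6667)·(-1.1667) + (0.3333)·(-0.1667) + (1.3333)·(-3.1667) + (0.3333)·(-1.1667) + (2.3333)·(3.8333)) / 5 = 1.3333/5 = 0.2667
  S[Y,Y] = ((1.8333)·(1.8333) + (-1.1667)·(-1.1667) + (-0.1667)·(-0.1667) + (-3.1667)·(-3.1667) + (-1.1667)·(-1.1667) + (3.8333)·(3.8333)) / 5 = 30.8333/5 = 6.1667
  S = [[3.4667, 0.2667],
 [0.2667, 6.1667]].

Step 3 — invert S. det(S) = 3.4667·6.1667 - (0.2667)² = 21.3067.
  S^{-1} = (1/det) · [[d, -b], [-b, a]] = [[0.2894, -0.0125],
 [-0.0125, 0.1627]].

Step 4 — quadratic form (x̄ - mu_0)^T · S^{-1} · (x̄ - mu_0):
  S^{-1} · (x̄ - mu_0) = (0.7697, -0.0063),
  (x̄ - mu_0)^T · [...] = (2.6667)·(0.7697) + (0.1667)·(-0.0063) = 2.0515.

Step 5 — scale by n: T² = 6 · 2.0515 = 12.3091.

T² ≈ 12.3091


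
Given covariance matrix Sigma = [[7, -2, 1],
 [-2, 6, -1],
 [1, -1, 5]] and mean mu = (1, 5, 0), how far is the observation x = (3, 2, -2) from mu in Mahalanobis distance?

Step 1 — centre the observation: (x - mu) = (2, -3, -2).

Step 2 — invert Sigma (cofactor / det for 3×3, or solve directly):
  Sigma^{-1} = [[0.1602, 0.0497, -0.0221],
 [0.0497, 0.1878, 0.0276],
 [-0.0221, 0.0276, 0.2099]].

Step 3 — form the quadratic (x - mu)^T · Sigma^{-1} · (x - mu):
  Sigma^{-1} · (x - mu) = (0.2155, -0.5193, -0.547).
  (x - mu)^T · [Sigma^{-1} · (x - mu)] = (2)·(0.2155) + (-3)·(-0.5193) + (-2)·(-0.547) = 3.0829.

Step 4 — take square root: d = √(3.0829) ≈ 1.7558.

d(x, mu) = √(3.0829) ≈ 1.7558


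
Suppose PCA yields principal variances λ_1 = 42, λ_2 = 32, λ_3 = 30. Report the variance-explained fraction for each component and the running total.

Step 1 — total variance = trace(Sigma) = Σ λ_i = 42 + 32 + 30 = 104.

Step 2 — fraction explained by component i = λ_i / Σ λ:
  PC1: 42/104 = 0.4038
  PC2: 32/104 = 0.3077
  PC3: 30/104 = 0.2885

Step 3 — cumulative fraction after k components = (λ_1 + ... + λ_k) / Σ λ:
  k = 1: 42/104 = 0.4038
  k = 2: (42 + 32)/104 = 74/104 = 0.7115
  k = 3: (42 + 32 + 30)/104 = 104/104 = 1

Summary (fraction, with percent):

explained: PC1 0.4038 (40.38%), PC2 0.3077 (30.77%), PC3 0.2885 (28.85%);  cumulative: 0.4038, 0.7115, 1


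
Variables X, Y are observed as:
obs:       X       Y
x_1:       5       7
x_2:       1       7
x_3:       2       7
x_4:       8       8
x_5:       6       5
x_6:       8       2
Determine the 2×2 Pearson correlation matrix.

Step 1 — column means:
  mean(X) = (5 + 1 + 2 + 8 + 6 + 8) / 6 = 30/6 = 5
  mean(Y) = (7 + 7 + 7 + 8 + 5 + 2) / 6 = 36/6 = 6

Step 2 — sample variances and covariances s[i,j] = (1/(n-1)) · Σ_k (x_{k,i} - mean_i) · (x_{k,j} - mean_j), with n-1 = 5:
  s[X,X] = ((0)·(0) + (-4)·(-4) + (-3)·(-3) + (3)·(3) + (1)·(1) + (3)·(3)) / 5 = 44/5 = 8.8
  s[X,Y] = ((0)·(1) + (-4)·(1) + (-3)·(1) + (3)·(2) + (1)·(-1) + (3)·(-4)) / 5 = -14/5 = -2.8
  s[Y,Y] = ((1)·(1) + (1)·(1) + (1)·(1) + (2)·(2) + (-1)·(-1) + (-4)·(-4)) / 5 = 24/5 = 4.8
  Sample standard deviations s_i = √(s[i,i]):
  s(X) = √(8.8) = 2.9665
  s(Y) = √(4.8) = 2.1909

Step 3 — r_{ij} = s_{ij} / (s_i · s_j):
  r[X,X] = 1 (diagonal).
  r[X,Y] = -2.8 / (2.9665 · 2.1909) = -2.8 / 6.4992 = -0.4308
  r[Y,Y] = 1 (diagonal).

R is symmetric with unit diagonal. Assembling:

R = [[1, -0.4308],
 [-0.4308, 1]]


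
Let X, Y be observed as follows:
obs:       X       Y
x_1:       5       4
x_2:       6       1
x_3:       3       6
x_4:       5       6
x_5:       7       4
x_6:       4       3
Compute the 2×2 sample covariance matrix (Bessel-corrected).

Step 1 — column means:
  mean(X) = (5 + 6 + 3 + 5 + 7 + 4) / 6 = 30/6 = 5
  mean(Y) = (4 + 1 + 6 + 6 + 4 + 3) / 6 = 24/6 = 4

Step 2 — sample covariance S[i,j] = (1/(n-1)) · Σ_k (x_{k,i} - mean_i) · (x_{k,j} - mean_j), with n-1 = 5.
  S[X,X] = ((0)·(0) + (1)·(1) + (-2)·(-2) + (0)·(0) + (2)·(2) + (-1)·(-1)) / 5 = 10/5 = 2
  S[X,Y] = ((0)·(0) + (1)·(-3) + (-2)·(2) + (0)·(2) + (2)·(0) + (-1)·(-1)) / 5 = -6/5 = -1.2
  S[Y,Y] = ((0)·(0) + (-3)·(-3) + (2)·(2) + (2)·(2) + (0)·(0) + (-1)·(-1)) / 5 = 18/5 = 3.6

S is symmetric (S[j,i] = S[i,j]). Assembling:

S = [[2, -1.2],
 [-1.2, 3.6]]


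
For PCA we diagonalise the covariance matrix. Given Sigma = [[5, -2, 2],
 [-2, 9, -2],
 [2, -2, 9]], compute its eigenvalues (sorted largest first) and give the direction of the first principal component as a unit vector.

Step 1 — characteristic polynomial p(λ) = det(λI - Sigma) = λ³ - tr·λ² + c_1·λ - det, where tr = trace, c_1 = sum of the principal 2×2 minors, det = det(Sigma):
  tr = 5 + 9 + 9 = 23,
  c_1 = (5·9 - (-2)²) + (5·9 - (2)²) + (9·9 - (-2)²) = 41 + 41 + 77 = 159,
  det = 5·(9·9 - (-2)²) - (-2)·((-2)·9 - (-2)·(2)) + (2)·((-2)·(-2) - 9·(2)) = 5·(77) - (-2)·(-14) + (2)·(-14) = 329.
  So p(λ) = λ³ - 23λ² + 159λ - 329.
Step 2 — look for an integer root (rational root theorem: any rational root is an integer divisor of 329). Testing λ = 7:
  p(7) = 343 - 1127 + 1113 - 329 = 0  ✓
  Dividing out (λ - 7): p(λ) = (λ - 7)(λ² - 16λ + 47).
Step 3 — remaining eigenvalues from the quadratic λ² - 16λ + 47 = 0:
  Δ = 16² - 4·47 = 256 - 188 = 68,  λ = (16 ± √68)/2 = (16 ± 8.2462)/2 ≈ 12.1231 or 3.8769.
  Sorted: λ_1 = 12.1231,  λ_2 = 7,  λ_3 = 3.8769  (check: sum = 23 = tr ✓).

Step 4 — unit eigenvector for λ_1 ≈ 12.1231: v spans the null space of (Sigma - λ_1 I), whose rows are
  r_1 = (-7.1231, -2, 2),  r_2 = (-2, -3.1231, -2),  r_3 = (2, -2, -3.1231).
  v is orthogonal to every row, so take v ∝ r_1 × r_2 = ((-2)·(-2) - (2)·(-3.1231), (2)·(-2) - (-7.1231)·(-2), (-7.1231)·(-3.1231) - (-2)·(-2)) ≈ (10.2462, -18.2462, 18.2462).
  Let u = (10.2462, -18.2462, 18.2462).
  ||u|| = √((10.2462)² + (-18.2462)² + (18.2462)²) = √(770.8333) ≈ 27.7639,  v_1 = u/||u|| ≈ (0.369, -0.6572, 0.6572) (||v_1|| = 1).

λ_1 = 12.1231,  λ_2 = 7,  λ_3 = 3.8769;  v_1 ≈ (0.369, -0.6572, 0.6572)
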